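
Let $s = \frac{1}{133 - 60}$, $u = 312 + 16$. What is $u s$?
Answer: $\frac{328}{73} \approx 4.4931$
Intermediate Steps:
$u = 328$
$s = \frac{1}{73} \approx 0.013699$
$u s = 328 \cdot \frac{1}{73} = \frac{328}{73}$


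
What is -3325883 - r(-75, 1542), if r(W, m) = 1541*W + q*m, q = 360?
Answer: -3765428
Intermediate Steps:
r(W, m) = 360*m + 1541*W (r(W, m) = 1541*W + 360*m = 360*m + 1541*W)
-3325883 - r(-75, 1542) = -3325883 - (360*1542 + 1541*(-75)) = -3325883 - (555120 - 115575) = -3325883 - 1*439545 = -3325883 - 439545 = -3765428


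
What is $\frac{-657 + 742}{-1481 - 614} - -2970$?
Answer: $\frac{1244413}{419} \approx 2970.0$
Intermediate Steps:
$\frac{-657 + 742}{-1481 - 614} - -2970 = \frac{85}{-2095} + 2970 = 85 \left(- \frac{1}{2095}\right) + 2970 = - \frac{17}{419} + 2970 = \frac{1244413}{419}$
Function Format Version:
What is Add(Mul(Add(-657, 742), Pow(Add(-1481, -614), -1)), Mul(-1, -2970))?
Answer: Rational(1244413, 419) ≈ 2970.0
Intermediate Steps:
Add(Mul(Add(-657, 742), Pow(Add(-1481, -614), -1)), Mul(-1, -2970)) = Add(Mul(85, Pow(-2095, -1)), 2970) = Add(Mul(85, Rational(-1, 2095)), 2970) = Add(Rational(-17, 419), 2970) = Rational(1244413, 419)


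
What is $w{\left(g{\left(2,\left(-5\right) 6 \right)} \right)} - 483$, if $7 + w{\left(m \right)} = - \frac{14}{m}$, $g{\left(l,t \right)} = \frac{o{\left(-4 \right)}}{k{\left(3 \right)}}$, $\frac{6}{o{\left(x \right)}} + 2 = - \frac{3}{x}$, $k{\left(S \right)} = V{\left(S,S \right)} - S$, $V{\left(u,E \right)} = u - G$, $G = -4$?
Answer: $- \frac{1435}{3} \approx -478.33$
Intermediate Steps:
$V{\left(u,E \right)} = 4 + u$ ($V{\left(u,E \right)} = u - -4 = u + 4 = 4 + u$)
$k{\left(S \right)} = 4$ ($k{\left(S \right)} = \left(4 + S\right) - S = 4$)
$o{\left(x \right)} = \frac{6}{-2 - \frac{3}{x}}$
$g{\left(l,t \right)} = - \frac{6}{5}$ ($g{\left(l,t \right)} = \frac{\left(-6\right) \left(-4\right) \frac{1}{3 + 2 \left(-4\right)}}{4} = \left(-6\right) \left(-4\right) \frac{1}{3 - 8} \cdot \frac{1}{4} = \left(-6\right) \left(-4\right) \frac{1}{-5} \cdot \frac{1}{4} = \left(-6\right) \left(-4\right) \left(- \frac{1}{5}\right) \frac{1}{4} = \left(- \frac{24}{5}\right) \frac{1}{4} = - \frac{6}{5}$)
$w{\left(m \right)} = -7 - \frac{14}{m}$
$w{\left(g{\left(2,\left(-5\right) 6 \right)} \right)} - 483 = \left(-7 - \frac{14}{- \frac{6}{5}}\right) - 483 = \left(-7 - - \frac{35}{3}\right) - 483 = \left(-7 + \frac{35}{3}\right) - 483 = \frac{14}{3} - 483 = - \frac{1435}{3}$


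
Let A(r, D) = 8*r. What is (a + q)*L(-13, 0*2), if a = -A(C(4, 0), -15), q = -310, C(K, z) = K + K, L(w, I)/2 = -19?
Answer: 14212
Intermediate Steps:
L(w, I) = -38 (L(w, I) = 2*(-19) = -38)
C(K, z) = 2*K
a = -64 (a = -8*2*4 = -8*8 = -1*64 = -64)
(a + q)*L(-13, 0*2) = (-64 - 310)*(-38) = -374*(-38) = 14212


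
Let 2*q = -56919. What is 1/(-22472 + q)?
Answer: -2/101863 ≈ -1.9634e-5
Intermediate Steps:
q = -56919/2 (q = (½)*(-56919) = -56919/2 ≈ -28460.)
1/(-22472 + q) = 1/(-22472 - 56919/2) = 1/(-101863/2) = -2/101863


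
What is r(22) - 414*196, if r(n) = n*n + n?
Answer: -80638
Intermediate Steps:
r(n) = n + n² (r(n) = n² + n = n + n²)
r(22) - 414*196 = 22*(1 + 22) - 414*196 = 22*23 - 81144 = 506 - 81144 = -80638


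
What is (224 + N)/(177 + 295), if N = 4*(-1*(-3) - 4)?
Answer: 55/118 ≈ 0.46610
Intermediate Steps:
N = -4 (N = 4*(3 - 4) = 4*(-1) = -4)
(224 + N)/(177 + 295) = (224 - 4)/(177 + 295) = 220/472 = 220*(1/472) = 55/118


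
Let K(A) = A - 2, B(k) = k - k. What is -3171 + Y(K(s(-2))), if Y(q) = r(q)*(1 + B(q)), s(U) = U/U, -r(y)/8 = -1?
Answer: -3163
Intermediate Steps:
B(k) = 0
r(y) = 8 (r(y) = -8*(-1) = 8)
s(U) = 1
K(A) = -2 + A
Y(q) = 8 (Y(q) = 8*(1 + 0) = 8*1 = 8)
-3171 + Y(K(s(-2))) = -3171 + 8 = -3163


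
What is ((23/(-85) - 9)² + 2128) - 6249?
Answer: -29153281/7225 ≈ -4035.1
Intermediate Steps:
((23/(-85) - 9)² + 2128) - 6249 = ((23*(-1/85) - 9)² + 2128) - 6249 = ((-23/85 - 9)² + 2128) - 6249 = ((-788/85)² + 2128) - 6249 = (620944/7225 + 2128) - 6249 = 15995744/7225 - 6249 = -29153281/7225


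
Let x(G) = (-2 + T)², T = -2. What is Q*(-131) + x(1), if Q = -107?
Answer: 14033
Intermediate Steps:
x(G) = 16 (x(G) = (-2 - 2)² = (-4)² = 16)
Q*(-131) + x(1) = -107*(-131) + 16 = 14017 + 16 = 14033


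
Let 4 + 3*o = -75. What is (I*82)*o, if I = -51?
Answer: 110126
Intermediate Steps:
o = -79/3 (o = -4/3 + (1/3)*(-75) = -4/3 - 25 = -79/3 ≈ -26.333)
(I*82)*o = -51*82*(-79/3) = -4182*(-79/3) = 110126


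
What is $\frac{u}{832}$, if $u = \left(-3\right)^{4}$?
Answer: $\frac{81}{832} \approx 0.097356$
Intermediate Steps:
$u = 81$
$\frac{u}{832} = \frac{81}{832}$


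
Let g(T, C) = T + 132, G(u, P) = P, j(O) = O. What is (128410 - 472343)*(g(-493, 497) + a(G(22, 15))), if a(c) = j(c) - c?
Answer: 124159813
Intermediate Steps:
a(c) = 0 (a(c) = c - c = 0)
g(T, C) = 132 + T
(128410 - 472343)*(g(-493, 497) + a(G(22, 15))) = (128410 - 472343)*((132 - 493) + 0) = -343933*(-361 + 0) = -343933*(-361) = 124159813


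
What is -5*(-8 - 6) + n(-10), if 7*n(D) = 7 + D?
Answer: 487/7 ≈ 69.571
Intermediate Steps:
n(D) = 1 + D/7 (n(D) = (7 + D)/7 = 1 + D/7)
-5*(-8 - 6) + n(-10) = -5*(-8 - 6) + (1 + (⅐)*(-10)) = -5*(-14) + (1 - 10/7) = 70 - 3/7 = 487/7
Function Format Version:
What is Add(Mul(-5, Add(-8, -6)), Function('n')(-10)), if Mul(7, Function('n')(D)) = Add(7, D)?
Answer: Rational(487, 7) ≈ 69.571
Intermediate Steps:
Function('n')(D) = Add(1, Mul(Rational(1, 7), D)) (Function('n')(D) = Mul(Rational(1, 7), Add(7, D)) = Add(1, Mul(Rational(1, 7), D)))
Add(Mul(-5, Add(-8, -6)), Function('n')(-10)) = Add(Mul(-5, Add(-8, -6)), Add(1, Mul(Rational(1, 7), -10))) = Add(Mul(-5, -14), Add(1, Rational(-10, 7))) = Add(70, Rational(-3, 7)) = Rational(487, 7)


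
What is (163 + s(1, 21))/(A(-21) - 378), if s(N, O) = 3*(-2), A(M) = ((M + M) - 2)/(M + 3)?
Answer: -1413/3380 ≈ -0.41805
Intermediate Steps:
A(M) = (-2 + 2*M)/(3 + M) (A(M) = (2*M - 2)/(3 + M) = (-2 + 2*M)/(3 + M))
s(N, O) = -6
(163 + s(1, 21))/(A(-21) - 378) = (163 - 6)/(2*(-1 - 21)/(3 - 21) - 378) = 157/(2*(-22)/(-18) - 378) = 157/(2*(-1/18)*(-22) - 378) = 157/(22/9 - 378) = 157/(-3380/9) = 157*(-9/3380) = -1413/3380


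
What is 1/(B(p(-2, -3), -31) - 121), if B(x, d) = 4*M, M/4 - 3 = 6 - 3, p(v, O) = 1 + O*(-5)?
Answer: -1/25 ≈ -0.040000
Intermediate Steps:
p(v, O) = 1 - 5*O
M = 24 (M = 12 + 4*(6 - 3) = 12 + 4*3 = 12 + 12 = 24)
B(x, d) = 96 (B(x, d) = 4*24 = 96)
1/(B(p(-2, -3), -31) - 121) = 1/(96 - 121) = 1/(-25) = -1/25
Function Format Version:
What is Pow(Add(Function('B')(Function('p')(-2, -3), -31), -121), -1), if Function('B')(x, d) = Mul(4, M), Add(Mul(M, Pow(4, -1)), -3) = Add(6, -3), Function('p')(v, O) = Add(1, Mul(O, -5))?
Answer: Rational(-1, 25) ≈ -0.040000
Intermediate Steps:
Function('p')(v, O) = Add(1, Mul(-5, O))
M = 24 (M = Add(12, Mul(4, Add(6, -3))) = Add(12, Mul(4, 3)) = Add(12, 12) = 24)
Function('B')(x, d) = 96 (Function('B')(x, d) = Mul(4, 24) = 96)
Pow(Add(Function('B')(Function('p')(-2, -3), -31), -121), -1) = Pow(Add(96, -121), -1) = Pow(-25, -1) = Rational(-1, 25)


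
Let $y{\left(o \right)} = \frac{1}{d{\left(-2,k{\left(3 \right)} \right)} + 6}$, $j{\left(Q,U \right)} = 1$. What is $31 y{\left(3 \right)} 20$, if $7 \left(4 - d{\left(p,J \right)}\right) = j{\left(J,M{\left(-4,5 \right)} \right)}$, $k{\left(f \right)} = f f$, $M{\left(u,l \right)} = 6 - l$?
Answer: $\frac{4340}{69} \approx 62.899$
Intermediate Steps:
$k{\left(f \right)} = f^{2}$
$d{\left(p,J \right)} = \frac{27}{7}$ ($d{\left(p,J \right)} = 4 - \frac{1}{7} = \frac{27}{7}$)
$y{\left(o \right)} = \frac{7}{69}$ ($y{\left(o \right)} = \frac{1}{\frac{27}{7} + 6} = \frac{1}{\frac{69}{7}} = \frac{7}{69}$)
$31 y{\left(3 \right)} 20 = 31 \cdot \frac{7}{69} \cdot 20 = \frac{217}{69} \cdot 20 = \frac{4340}{69}$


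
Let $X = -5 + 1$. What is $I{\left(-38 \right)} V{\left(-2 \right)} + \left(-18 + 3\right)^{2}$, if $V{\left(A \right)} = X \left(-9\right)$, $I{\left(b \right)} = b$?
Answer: $-1143$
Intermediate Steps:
$X = -4$
$V{\left(A \right)} = 36$ ($V{\left(A \right)} = \left(-4\right) \left(-9\right) = 36$)
$I{\left(-38 \right)} V{\left(-2 \right)} + \left(-18 + 3\right)^{2} = \left(-38\right) 36 + \left(-18 + 3\right)^{2} = -1368 + \left(-15\right)^{2} = -1368 + 225 = -1143$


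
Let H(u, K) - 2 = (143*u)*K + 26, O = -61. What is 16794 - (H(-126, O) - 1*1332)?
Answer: -1081000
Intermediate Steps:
H(u, K) = 28 + 143*K*u (H(u, K) = 2 + ((143*u)*K + 26) = 2 + (143*K*u + 26) = 2 + (26 + 143*K*u) = 28 + 143*K*u)
16794 - (H(-126, O) - 1*1332) = 16794 - ((28 + 143*(-61)*(-126)) - 1*1332) = 16794 - ((28 + 1099098) - 1332) = 16794 - (1099126 - 1332) = 16794 - 1*1097794 = 16794 - 1097794 = -1081000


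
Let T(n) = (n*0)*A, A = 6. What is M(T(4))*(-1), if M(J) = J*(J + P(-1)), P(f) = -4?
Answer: 0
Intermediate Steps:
T(n) = 0 (T(n) = (n*0)*6 = 0*6 = 0)
M(J) = J*(-4 + J) (M(J) = J*(J - 4) = J*(-4 + J))
M(T(4))*(-1) = (0*(-4 + 0))*(-1) = (0*(-4))*(-1) = 0*(-1) = 0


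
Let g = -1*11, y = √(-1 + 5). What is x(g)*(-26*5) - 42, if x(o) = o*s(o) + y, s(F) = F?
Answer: -16032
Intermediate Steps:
y = 2 (y = √4 = 2)
g = -11
x(o) = 2 + o² (x(o) = o*o + 2 = o² + 2 = 2 + o²)
x(g)*(-26*5) - 42 = (2 + (-11)²)*(-26*5) - 42 = (2 + 121)*(-130) - 42 = 123*(-130) - 42 = -15990 - 42 = -16032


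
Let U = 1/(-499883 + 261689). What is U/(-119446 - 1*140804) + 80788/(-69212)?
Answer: -113819254337927/97510251910500 ≈ -1.1673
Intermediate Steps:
U = -1/238194 (U = 1/(-238194) = -1/238194 ≈ -4.1983e-6)
U/(-119446 - 1*140804) + 80788/(-69212) = -1/(238194*(-119446 - 1*140804)) + 80788/(-69212) = -1/(238194*(-119446 - 140804)) + 80788*(-1/69212) = -1/238194/(-260250) - 20197/17303 = -1/238194*(-1/260250) - 20197/17303 = 1/61989988500 - 20197/17303 = -113819254337927/97510251910500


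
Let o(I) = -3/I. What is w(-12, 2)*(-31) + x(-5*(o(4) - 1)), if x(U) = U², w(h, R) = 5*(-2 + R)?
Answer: 1225/16 ≈ 76.563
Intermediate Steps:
w(h, R) = -10 + 5*R
w(-12, 2)*(-31) + x(-5*(o(4) - 1)) = (-10 + 5*2)*(-31) + (-5*(-3/4 - 1))² = (-10 + 10)*(-31) + (-5*(-3*¼ - 1))² = 0*(-31) + (-5*(-¾ - 1))² = 0 + (-5*(-7/4))² = 0 + (35/4)² = 0 + 1225/16 = 1225/16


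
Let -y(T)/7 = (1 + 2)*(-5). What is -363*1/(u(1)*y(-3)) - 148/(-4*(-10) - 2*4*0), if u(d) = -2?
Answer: -69/35 ≈ -1.9714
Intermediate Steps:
y(T) = 105 (y(T) = -7*(1 + 2)*(-5) = -21*(-5) = -7*(-15) = 105)
-363*1/(u(1)*y(-3)) - 148/(-4*(-10) - 2*4*0) = -363/((-2*105)) - 148/(-4*(-10) - 2*4*0) = -363/(-210) - 148/(40 - 8*0) = -363*(-1/210) - 148/(40 + 0) = 121/70 - 148/40 = 121/70 - 148*1/40 = 121/70 - 37/10 = -69/35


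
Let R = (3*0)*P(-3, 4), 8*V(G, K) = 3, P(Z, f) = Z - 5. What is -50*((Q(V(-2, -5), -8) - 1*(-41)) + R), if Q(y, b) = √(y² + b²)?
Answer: -2050 - 25*√4105/4 ≈ -2450.4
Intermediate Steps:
P(Z, f) = -5 + Z
V(G, K) = 3/8 (V(G, K) = (⅛)*3 = 3/8)
Q(y, b) = √(b² + y²)
R = 0 (R = (3*0)*(-5 - 3) = 0*(-8) = 0)
-50*((Q(V(-2, -5), -8) - 1*(-41)) + R) = -50*((√((-8)² + (3/8)²) - 1*(-41)) + 0) = -50*((√(64 + 9/64) + 41) + 0) = -50*((√(4105/64) + 41) + 0) = -50*((√4105/8 + 41) + 0) = -50*((41 + √4105/8) + 0) = -50*(41 + √4105/8) = -2050 - 25*√4105/4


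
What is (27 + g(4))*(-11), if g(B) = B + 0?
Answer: -341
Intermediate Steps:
g(B) = B
(27 + g(4))*(-11) = (27 + 4)*(-11) = 31*(-11) = -341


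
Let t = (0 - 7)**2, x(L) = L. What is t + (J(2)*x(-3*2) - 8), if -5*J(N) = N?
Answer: 217/5 ≈ 43.400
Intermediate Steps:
J(N) = -N/5
t = 49 (t = (-7)**2 = 49)
t + (J(2)*x(-3*2) - 8) = 49 + ((-1/5*2)*(-3*2) - 8) = 49 + (-2/5*(-6) - 8) = 49 + (12/5 - 8) = 49 - 28/5 = 217/5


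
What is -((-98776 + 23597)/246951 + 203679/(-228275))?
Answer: 2933052998/2450988675 ≈ 1.1967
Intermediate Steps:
-((-98776 + 23597)/246951 + 203679/(-228275)) = -(-75179*1/246951 + 203679*(-1/228275)) = -(-75179/246951 - 203679/228275) = -1*(-2933052998/2450988675) = 2933052998/2450988675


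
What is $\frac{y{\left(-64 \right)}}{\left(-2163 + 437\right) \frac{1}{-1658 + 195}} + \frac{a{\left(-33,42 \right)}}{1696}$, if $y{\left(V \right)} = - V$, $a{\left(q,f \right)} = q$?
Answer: $\frac{79371457}{1463648} \approx 54.229$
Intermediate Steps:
$\frac{y{\left(-64 \right)}}{\left(-2163 + 437\right) \frac{1}{-1658 + 195}} + \frac{a{\left(-33,42 \right)}}{1696} = \frac{\left(-1\right) \left(-64\right)}{\left(-2163 + 437\right) \frac{1}{-1658 + 195}} - \frac{33}{1696} = \frac{64}{\left(-1726\right) \frac{1}{-1463}} - \frac{33}{1696} = \frac{64}{\left(-1726\right) \left(- \frac{1}{1463}\right)} - \frac{33}{1696} = \frac{64}{\frac{1726}{1463}} - \frac{33}{1696} = 64 \cdot \frac{1463}{1726} - \frac{33}{1696} = \frac{46816}{863} - \frac{33}{1696} = \frac{79371457}{1463648}$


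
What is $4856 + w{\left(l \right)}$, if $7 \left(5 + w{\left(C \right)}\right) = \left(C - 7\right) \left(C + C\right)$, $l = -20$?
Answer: $\frac{35037}{7} \approx 5005.3$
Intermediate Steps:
$w{\left(C \right)} = -5 + \frac{2 C \left(-7 + C\right)}{7}$ ($w{\left(C \right)} = -5 + \frac{\left(C - 7\right) \left(C + C\right)}{7} = -5 + \frac{\left(-7 + C\right) 2 C}{7} = -5 + \frac{2 C \left(-7 + C\right)}{7}$)
$4856 + w{\left(l \right)} = 4856 - \left(-35 - \frac{800}{7}\right) = 4856 + \left(-5 + 40 + \frac{2}{7} \cdot 400\right) = 4856 + \left(-5 + 40 + \frac{800}{7}\right) = 4856 + \frac{1045}{7} = \frac{35037}{7}$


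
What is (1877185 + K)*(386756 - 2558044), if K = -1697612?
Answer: -389904700024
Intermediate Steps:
(1877185 + K)*(386756 - 2558044) = (1877185 - 1697612)*(386756 - 2558044) = 179573*(-2171288) = -389904700024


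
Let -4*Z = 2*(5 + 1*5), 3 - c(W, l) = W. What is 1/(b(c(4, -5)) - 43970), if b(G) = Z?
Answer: -1/43975 ≈ -2.2740e-5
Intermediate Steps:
c(W, l) = 3 - W
Z = -5 (Z = -(5 + 1*5)/2 = -(5 + 5)/2 = -10/2 = -¼*20 = -5)
b(G) = -5
1/(b(c(4, -5)) - 43970) = 1/(-5 - 43970) = 1/(-43975) = -1/43975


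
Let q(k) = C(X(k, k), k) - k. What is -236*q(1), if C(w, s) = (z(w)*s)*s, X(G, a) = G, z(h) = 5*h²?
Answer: -944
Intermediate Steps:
C(w, s) = 5*s²*w² (C(w, s) = ((5*w²)*s)*s = (5*s*w²)*s = 5*s²*w²)
q(k) = -k + 5*k⁴ (q(k) = 5*k²*k² - k = 5*k⁴ - k = -k + 5*k⁴)
-236*q(1) = -236*(-1*1 + 5*1⁴) = -236*(-1 + 5*1) = -236*(-1 + 5) = -236*4 = -944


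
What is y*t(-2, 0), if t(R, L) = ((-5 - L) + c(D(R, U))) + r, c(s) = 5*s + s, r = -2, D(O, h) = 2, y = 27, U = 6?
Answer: 135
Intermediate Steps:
c(s) = 6*s
t(R, L) = 5 - L (t(R, L) = ((-5 - L) + 6*2) - 2 = ((-5 - L) + 12) - 2 = (7 - L) - 2 = 5 - L)
y*t(-2, 0) = 27*(5 - 1*0) = 27*(5 + 0) = 27*5 = 135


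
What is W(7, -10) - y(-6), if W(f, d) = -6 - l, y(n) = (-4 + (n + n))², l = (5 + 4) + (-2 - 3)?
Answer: -266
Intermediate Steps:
l = 4 (l = 9 - 5 = 4)
y(n) = (-4 + 2*n)²
W(f, d) = -10 (W(f, d) = -6 - 1*4 = -6 - 4 = -10)
W(7, -10) - y(-6) = -10 - 4*(-2 - 6)² = -10 - 4*(-8)² = -10 - 4*64 = -10 - 1*256 = -10 - 256 = -266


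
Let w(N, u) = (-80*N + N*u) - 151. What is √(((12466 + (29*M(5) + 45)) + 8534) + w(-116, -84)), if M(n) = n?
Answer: √40063 ≈ 200.16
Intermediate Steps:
w(N, u) = -151 - 80*N + N*u
√(((12466 + (29*M(5) + 45)) + 8534) + w(-116, -84)) = √(((12466 + (29*5 + 45)) + 8534) + (-151 - 80*(-116) - 116*(-84))) = √(((12466 + (145 + 45)) + 8534) + (-151 + 9280 + 9744)) = √(((12466 + 190) + 8534) + 18873) = √((12656 + 8534) + 18873) = √(21190 + 18873) = √40063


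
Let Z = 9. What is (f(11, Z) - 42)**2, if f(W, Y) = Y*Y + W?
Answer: 2500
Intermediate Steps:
f(W, Y) = W + Y**2 (f(W, Y) = Y**2 + W = W + Y**2)
(f(11, Z) - 42)**2 = ((11 + 9**2) - 42)**2 = ((11 + 81) - 42)**2 = (92 - 42)**2 = 50**2 = 2500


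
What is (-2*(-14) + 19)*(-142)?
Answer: -6674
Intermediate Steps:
(-2*(-14) + 19)*(-142) = (28 + 19)*(-142) = 47*(-142) = -6674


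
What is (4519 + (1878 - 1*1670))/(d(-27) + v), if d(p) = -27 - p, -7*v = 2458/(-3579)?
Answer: 118425531/2458 ≈ 48180.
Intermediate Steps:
v = 2458/25053 (v = -2458/(7*(-3579)) = -2458*(-1)/(7*3579) = -1/7*(-2458/3579) = 2458/25053 ≈ 0.098112)
(4519 + (1878 - 1*1670))/(d(-27) + v) = (4519 + (1878 - 1*1670))/((-27 - 1*(-27)) + 2458/25053) = (4519 + (1878 - 1670))/((-27 + 27) + 2458/25053) = (4519 + 208)/(0 + 2458/25053) = 4727/(2458/25053) = 4727*(25053/2458) = 118425531/2458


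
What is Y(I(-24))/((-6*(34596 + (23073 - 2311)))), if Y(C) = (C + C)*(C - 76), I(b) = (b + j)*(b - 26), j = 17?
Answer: -47950/83037 ≈ -0.57745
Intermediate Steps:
I(b) = (-26 + b)*(17 + b) (I(b) = (b + 17)*(b - 26) = (17 + b)*(-26 + b) = (-26 + b)*(17 + b))
Y(C) = 2*C*(-76 + C) (Y(C) = (2*C)*(-76 + C) = 2*C*(-76 + C))
Y(I(-24))/((-6*(34596 + (23073 - 2311)))) = (2*(-442 + (-24)**2 - 9*(-24))*(-76 + (-442 + (-24)**2 - 9*(-24))))/((-6*(34596 + (23073 - 2311)))) = (2*(-442 + 576 + 216)*(-76 + (-442 + 576 + 216)))/((-6*(34596 + 20762))) = (2*350*(-76 + 350))/((-6*55358)) = (2*350*274)/(-332148) = 191800*(-1/332148) = -47950/83037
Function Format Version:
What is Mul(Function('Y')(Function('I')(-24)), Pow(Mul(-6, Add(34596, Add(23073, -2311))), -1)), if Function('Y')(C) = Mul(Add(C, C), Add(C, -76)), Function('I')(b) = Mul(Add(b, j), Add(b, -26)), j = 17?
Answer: Rational(-47950, 83037) ≈ -0.57745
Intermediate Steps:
Function('I')(b) = Mul(Add(-26, b), Add(17, b)) (Function('I')(b) = Mul(Add(b, 17), Add(b, -26)) = Mul(Add(17, b), Add(-26, b)) = Mul(Add(-26, b), Add(17, b)))
Function('Y')(C) = Mul(2, C, Add(-76, C)) (Function('Y')(C) = Mul(Mul(2, C), Add(-76, C)) = Mul(2, C, Add(-76, C)))
Mul(Function('Y')(Function('I')(-24)), Pow(Mul(-6, Add(34596, Add(23073, -2311))), -1)) = Mul(Mul(2, Add(-442, Pow(-24, 2), Mul(-9, -24)), Add(-76, Add(-442, Pow(-24, 2), Mul(-9, -24)))), Pow(Mul(-6, Add(34596, Add(23073, -2311))), -1)) = Mul(Mul(2, Add(-442, 576, 216), Add(-76, Add(-442, 576, 216))), Pow(Mul(-6, Add(34596, 20762)), -1)) = Mul(Mul(2, 350, Add(-76, 350)), Pow(Mul(-6, 55358), -1)) = Mul(Mul(2, 350, 274), Pow(-332148, -1)) = Mul(191800, Rational(-1, 332148)) = Rational(-47950, 83037)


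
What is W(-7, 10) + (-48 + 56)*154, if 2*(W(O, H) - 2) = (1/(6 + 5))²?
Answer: 298629/242 ≈ 1234.0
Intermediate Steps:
W(O, H) = 485/242 (W(O, H) = 2 + (1/(6 + 5))²/2 = 2 + (1/11)²/2 = 2 + (½)*(1/121) = 2 + 1/242 = 485/242)
W(-7, 10) + (-48 + 56)*154 = 485/242 + (-48 + 56)*154 = 485/242 + 8*154 = 485/242 + 1232 = 298629/242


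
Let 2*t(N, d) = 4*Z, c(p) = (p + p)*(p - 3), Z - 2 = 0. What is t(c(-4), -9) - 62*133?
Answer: -8242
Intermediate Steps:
Z = 2 (Z = 2 + 0 = 2)
c(p) = 2*p*(-3 + p) (c(p) = (2*p)*(-3 + p) = 2*p*(-3 + p))
t(N, d) = 4 (t(N, d) = (4*2)/2 = (½)*8 = 4)
t(c(-4), -9) - 62*133 = 4 - 62*133 = 4 - 8246 = -8242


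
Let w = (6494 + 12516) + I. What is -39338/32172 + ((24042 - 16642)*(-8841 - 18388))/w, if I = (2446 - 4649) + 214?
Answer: -3241576921649/273799806 ≈ -11839.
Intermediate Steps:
I = -1989 (I = -2203 + 214 = -1989)
w = 17021 (w = (6494 + 12516) - 1989 = 19010 - 1989 = 17021)
-39338/32172 + ((24042 - 16642)*(-8841 - 18388))/w = -39338/32172 + ((24042 - 16642)*(-8841 - 18388))/17021 = -39338*1/32172 + (7400*(-27229))*(1/17021) = -19669/16086 - 201494600*1/17021 = -19669/16086 - 201494600/17021 = -3241576921649/273799806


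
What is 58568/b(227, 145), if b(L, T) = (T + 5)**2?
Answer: 14642/5625 ≈ 2.6030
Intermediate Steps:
b(L, T) = (5 + T)**2
58568/b(227, 145) = 58568/((5 + 145)**2) = 58568/(150**2) = 58568/22500 = 58568*(1/22500) = 14642/5625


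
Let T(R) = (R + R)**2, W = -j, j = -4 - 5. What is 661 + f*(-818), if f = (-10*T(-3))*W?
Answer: 2650981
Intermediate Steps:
j = -9
W = 9 (W = -1*(-9) = 9)
T(R) = 4*R**2 (T(R) = (2*R)**2 = 4*R**2)
f = -3240 (f = -40*(-3)**2*9 = -40*9*9 = -10*36*9 = -360*9 = -3240)
661 + f*(-818) = 661 - 3240*(-818) = 661 + 2650320 = 2650981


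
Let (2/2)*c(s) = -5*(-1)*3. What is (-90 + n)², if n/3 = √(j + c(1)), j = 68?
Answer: 8847 - 540*√83 ≈ 3927.4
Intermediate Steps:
c(s) = 15 (c(s) = -5*(-1)*3 = 5*3 = 15)
n = 3*√83 (n = 3*√(68 + 15) = 3*√83 ≈ 27.331)
(-90 + n)² = (-90 + 3*√83)²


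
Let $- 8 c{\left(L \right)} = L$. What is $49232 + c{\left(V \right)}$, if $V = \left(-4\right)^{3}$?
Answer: $49240$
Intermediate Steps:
$V = -64$
$c{\left(L \right)} = - \frac{L}{8}$
$49232 + c{\left(V \right)} = 49232 - -8 = 49232 + 8 = 49240$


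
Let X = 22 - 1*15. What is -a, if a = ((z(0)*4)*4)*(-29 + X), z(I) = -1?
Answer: -352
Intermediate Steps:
X = 7 (X = 22 - 15 = 7)
a = 352 (a = (-1*4*4)*(-29 + 7) = -4*4*(-22) = -16*(-22) = 352)
-a = -1*352 = -352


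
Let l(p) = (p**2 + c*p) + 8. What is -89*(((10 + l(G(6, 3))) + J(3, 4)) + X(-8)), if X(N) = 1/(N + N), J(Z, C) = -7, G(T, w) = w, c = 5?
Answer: -49751/16 ≈ -3109.4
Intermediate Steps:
X(N) = 1/(2*N)
l(p) = 8 + p**2 + 5*p (l(p) = (p**2 + 5*p) + 8 = 8 + p**2 + 5*p)
-89*(((10 + l(G(6, 3))) + J(3, 4)) + X(-8)) = -89*(((10 + (8 + 3**2 + 5*3)) - 7) + (1/2)/(-8)) = -89*(((10 + (8 + 9 + 15)) - 7) + (1/2)*(-1/8)) = -89*(((10 + 32) - 7) - 1/16) = -89*((42 - 7) - 1/16) = -89*(35 - 1/16) = -89*559/16 = -49751/16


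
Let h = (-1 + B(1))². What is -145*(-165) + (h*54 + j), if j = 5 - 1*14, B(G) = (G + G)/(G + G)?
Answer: 23916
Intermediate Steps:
B(G) = 1 (B(G) = (2*G)/((2*G)) = (2*G)*(1/(2*G)) = 1)
j = -9 (j = 5 - 14 = -9)
h = 0 (h = (-1 + 1)² = 0² = 0)
-145*(-165) + (h*54 + j) = -145*(-165) + (0*54 - 9) = 23925 + (0 - 9) = 23925 - 9 = 23916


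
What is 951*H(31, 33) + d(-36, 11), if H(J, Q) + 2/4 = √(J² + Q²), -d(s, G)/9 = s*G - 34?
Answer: 6789/2 + 4755*√82 ≈ 46453.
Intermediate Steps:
d(s, G) = 306 - 9*G*s (d(s, G) = -9*(s*G - 34) = -9*(G*s - 34) = -9*(-34 + G*s) = 306 - 9*G*s)
H(J, Q) = -½ + √(J² + Q²)
951*H(31, 33) + d(-36, 11) = 951*(-½ + √(31² + 33²)) + (306 - 9*11*(-36)) = 951*(-½ + √(961 + 1089)) + (306 + 3564) = 951*(-½ + √2050) + 3870 = 951*(-½ + 5*√82) + 3870 = (-951/2 + 4755*√82) + 3870 = 6789/2 + 4755*√82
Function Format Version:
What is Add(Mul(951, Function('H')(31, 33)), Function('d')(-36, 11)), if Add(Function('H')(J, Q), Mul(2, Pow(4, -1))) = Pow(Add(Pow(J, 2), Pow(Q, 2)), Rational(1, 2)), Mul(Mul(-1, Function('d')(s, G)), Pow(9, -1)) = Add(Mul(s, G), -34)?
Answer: Add(Rational(6789, 2), Mul(4755, Pow(82, Rational(1, 2)))) ≈ 46453.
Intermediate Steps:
Function('d')(s, G) = Add(306, Mul(-9, G, s)) (Function('d')(s, G) = Mul(-9, Add(Mul(s, G), -34)) = Mul(-9, Add(Mul(G, s), -34)) = Mul(-9, Add(-34, Mul(G, s))) = Add(306, Mul(-9, G, s)))
Function('H')(J, Q) = Add(Rational(-1, 2), Pow(Add(Pow(J, 2), Pow(Q, 2)), Rational(1, 2)))
Add(Mul(951, Function('H')(31, 33)), Function('d')(-36, 11)) = Add(Mul(951, Add(Rational(-1, 2), Pow(Add(Pow(31, 2), Pow(33, 2)), Rational(1, 2)))), Add(306, Mul(-9, 11, -36))) = Add(Mul(951, Add(Rational(-1, 2), Pow(Add(961, 1089), Rational(1, 2)))), Add(306, 3564)) = Add(Mul(951, Add(Rational(-1, 2), Pow(2050, Rational(1, 2)))), 3870) = Add(Mul(951, Add(Rational(-1, 2), Mul(5, Pow(82, Rational(1, 2))))), 3870) = Add(Add(Rational(-951, 2), Mul(4755, Pow(82, Rational(1, 2)))), 3870) = Add(Rational(6789, 2), Mul(4755, Pow(82, Rational(1, 2))))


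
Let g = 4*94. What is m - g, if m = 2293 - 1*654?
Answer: 1263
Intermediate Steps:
m = 1639 (m = 2293 - 654 = 1639)
g = 376
m - g = 1639 - 1*376 = 1639 - 376 = 1263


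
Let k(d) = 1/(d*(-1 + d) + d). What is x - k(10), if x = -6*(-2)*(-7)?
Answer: -8401/100 ≈ -84.010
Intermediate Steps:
x = -84 (x = 12*(-7) = -84)
k(d) = 1/(d + d*(-1 + d))
x - k(10) = -84 - 1/10² = -84 - 1*1/100 = -84 - 1/100 = -8401/100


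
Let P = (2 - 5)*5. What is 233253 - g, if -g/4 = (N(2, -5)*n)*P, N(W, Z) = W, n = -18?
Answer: 235413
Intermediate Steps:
P = -15 (P = -3*5 = -15)
g = -2160 (g = -4*2*(-18)*(-15) = -(-144)*(-15) = -4*540 = -2160)
233253 - g = 233253 - 1*(-2160) = 233253 + 2160 = 235413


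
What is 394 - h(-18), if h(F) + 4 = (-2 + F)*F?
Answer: 38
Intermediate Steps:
h(F) = -4 + F*(-2 + F) (h(F) = -4 + (-2 + F)*F = -4 + F*(-2 + F))
394 - h(-18) = 394 - (-4 + (-18)**2 - 2*(-18)) = 394 - (-4 + 324 + 36) = 394 - 1*356 = 394 - 356 = 38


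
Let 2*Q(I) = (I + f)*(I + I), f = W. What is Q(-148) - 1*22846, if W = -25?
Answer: 2758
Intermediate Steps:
f = -25
Q(I) = I*(-25 + I) (Q(I) = ((I - 25)*(I + I))/2 = ((-25 + I)*(2*I))/2 = (2*I*(-25 + I))/2 = I*(-25 + I))
Q(-148) - 1*22846 = -148*(-25 - 148) - 1*22846 = -148*(-173) - 22846 = 25604 - 22846 = 2758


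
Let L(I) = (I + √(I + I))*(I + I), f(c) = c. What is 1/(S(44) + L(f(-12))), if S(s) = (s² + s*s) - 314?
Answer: 641/2467590 + 4*I*√6/1233795 ≈ 0.00025977 + 7.9413e-6*I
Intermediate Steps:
S(s) = -314 + 2*s² (S(s) = (s² + s²) - 314 = 2*s² - 314 = -314 + 2*s²)
L(I) = 2*I*(I + √2*√I) (L(I) = (I + √(2*I))*(2*I) = (I + √2*√I)*(2*I) = 2*I*(I + √2*√I))
1/(S(44) + L(f(-12))) = 1/((-314 + 2*44²) + (2*(-12)² + 2*√2*(-12)^(3/2))) = 1/((-314 + 2*1936) + (2*144 + 2*√2*(-24*I*√3))) = 1/((-314 + 3872) + (288 - 48*I*√6)) = 1/(3558 + (288 - 48*I*√6)) = 1/(3846 - 48*I*√6)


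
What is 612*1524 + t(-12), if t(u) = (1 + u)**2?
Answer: 932809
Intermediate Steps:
612*1524 + t(-12) = 612*1524 + (1 - 12)**2 = 932688 + (-11)**2 = 932688 + 121 = 932809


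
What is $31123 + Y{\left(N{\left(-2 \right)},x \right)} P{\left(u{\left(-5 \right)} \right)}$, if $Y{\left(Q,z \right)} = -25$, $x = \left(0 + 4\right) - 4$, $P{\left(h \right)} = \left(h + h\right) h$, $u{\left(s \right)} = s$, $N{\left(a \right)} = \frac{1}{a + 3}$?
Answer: $29873$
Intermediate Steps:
$N{\left(a \right)} = \frac{1}{3 + a}$
$P{\left(h \right)} = 2 h^{2}$ ($P{\left(h \right)} = 2 h h = 2 h^{2}$)
$x = 0$ ($x = 4 - 4 = 0$)
$31123 + Y{\left(N{\left(-2 \right)},x \right)} P{\left(u{\left(-5 \right)} \right)} = 31123 - 25 \cdot 2 \left(-5\right)^{2} = 31123 - 25 \cdot 2 \cdot 25 = 31123 - 1250 = 29873$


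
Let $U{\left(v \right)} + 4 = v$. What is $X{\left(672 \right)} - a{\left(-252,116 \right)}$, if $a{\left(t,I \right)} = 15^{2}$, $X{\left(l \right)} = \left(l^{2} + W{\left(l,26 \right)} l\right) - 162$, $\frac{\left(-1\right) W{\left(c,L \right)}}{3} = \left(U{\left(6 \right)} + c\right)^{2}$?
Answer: $-915369219$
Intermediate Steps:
$U{\left(v \right)} = -4 + v$
$W{\left(c,L \right)} = - 3 \left(2 + c\right)^{2}$ ($W{\left(c,L \right)} = - 3 \left(\left(-4 + 6\right) + c\right)^{2} = - 3 \left(2 + c\right)^{2}$)
$X{\left(l \right)} = -162 + l^{2} - 3 l \left(2 + l\right)^{2}$ ($X{\left(l \right)} = \left(l^{2} + - 3 \left(2 + l\right)^{2} l\right) - 162 = \left(l^{2} - 3 l \left(2 + l\right)^{2}\right) - 162 = -162 + l^{2} - 3 l \left(2 + l\right)^{2}$)
$a{\left(t,I \right)} = 225$
$X{\left(672 \right)} - a{\left(-252,116 \right)} = \left(-162 + 672^{2} - 2016 \left(2 + 672\right)^{2}\right) - 225 = \left(-162 + 451584 - 2016 \cdot 674^{2}\right) - 225 = \left(-162 + 451584 - 2016 \cdot 454276\right) - 225 = \left(-162 + 451584 - 915820416\right) - 225 = -915368994 - 225 = -915369219$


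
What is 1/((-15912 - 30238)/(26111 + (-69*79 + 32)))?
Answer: -10346/23075 ≈ -0.44836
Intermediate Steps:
1/((-15912 - 30238)/(26111 + (-69*79 + 32))) = 1/(-46150/(26111 + (-5451 + 32))) = 1/(-46150/(26111 - 5419)) = 1/(-46150/20692) = 1/(-46150*1/20692) = 1/(-23075/10346) = -10346/23075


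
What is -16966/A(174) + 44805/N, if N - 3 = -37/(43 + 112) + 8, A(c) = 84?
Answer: 46255151/11676 ≈ 3961.6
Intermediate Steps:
N = 1668/155 (N = 3 + (-37/(43 + 112) + 8) = 3 + (-37/155 + 8) = 3 + 1203/155 = 1668/155 ≈ 10.761)
-16966/A(174) + 44805/N = -16966/84 + 44805/(1668/155) = -16966*1/84 + 44805*(155/1668) = -8483/42 + 2314925/556 = 46255151/11676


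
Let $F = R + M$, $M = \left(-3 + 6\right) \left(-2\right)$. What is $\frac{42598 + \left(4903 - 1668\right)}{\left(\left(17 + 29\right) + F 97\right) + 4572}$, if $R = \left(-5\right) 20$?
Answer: $- \frac{45833}{5664} \approx -8.092$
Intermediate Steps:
$R = -100$
$M = -6$ ($M = 3 \left(-2\right) = -6$)
$F = -106$ ($F = -100 - 6 = -106$)
$\frac{42598 + \left(4903 - 1668\right)}{\left(\left(17 + 29\right) + F 97\right) + 4572} = \frac{42598 + \left(4903 - 1668\right)}{\left(\left(17 + 29\right) - 10282\right) + 4572} = \frac{42598 + \left(4903 - 1668\right)}{\left(46 - 10282\right) + 4572} = \frac{42598 + 3235}{-10236 + 4572} = \frac{45833}{-5664} = 45833 \left(- \frac{1}{5664}\right) = - \frac{45833}{5664}$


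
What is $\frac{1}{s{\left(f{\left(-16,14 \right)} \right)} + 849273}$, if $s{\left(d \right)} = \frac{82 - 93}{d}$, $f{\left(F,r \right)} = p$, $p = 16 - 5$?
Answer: $\frac{1}{849272} \approx 1.1775 \cdot 10^{-6}$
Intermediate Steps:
$p = 11$
$f{\left(F,r \right)} = 11$
$s{\left(d \right)} = - \frac{11}{d}$ ($s{\left(d \right)} = \frac{82 - 93}{d} = - \frac{11}{d}$)
$\frac{1}{s{\left(f{\left(-16,14 \right)} \right)} + 849273} = \frac{1}{- \frac{11}{11} + 849273} = \frac{1}{\left(-11\right) \frac{1}{11} + 849273} = \frac{1}{-1 + 849273} = \frac{1}{849272}$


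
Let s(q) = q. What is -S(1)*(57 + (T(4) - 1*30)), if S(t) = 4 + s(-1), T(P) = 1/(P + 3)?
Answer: -570/7 ≈ -81.429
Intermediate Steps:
T(P) = 1/(3 + P)
S(t) = 3 (S(t) = 4 - 1 = 3)
-S(1)*(57 + (T(4) - 1*30)) = -3*(57 + (1/(3 + 4) - 1*30)) = -3*(57 + (1/7 - 30)) = -3*(57 + (⅐ - 30)) = -3*(57 - 209/7) = -3*190/7 = -1*570/7 = -570/7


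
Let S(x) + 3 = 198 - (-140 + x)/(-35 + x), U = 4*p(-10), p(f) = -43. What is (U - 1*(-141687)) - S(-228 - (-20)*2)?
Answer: 31514688/223 ≈ 1.4132e+5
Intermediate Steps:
U = -172 (U = 4*(-43) = -172)
S(x) = 195 - (-140 + x)/(-35 + x) (S(x) = -3 + (198 - (-140 + x)/(-35 + x)) = 195 - (-140 + x)/(-35 + x))
(U - 1*(-141687)) - S(-228 - (-20)*2) = (-172 - 1*(-141687)) - (-6685 + 194*(-228 - (-20)*2))/(-35 + (-228 - (-20)*2)) = (-172 + 141687) - (-6685 + 194*(-228 - 1*(-40)))/(-35 + (-228 - 1*(-40))) = 141515 - (-6685 + 194*(-228 + 40))/(-35 + (-228 + 40)) = 141515 - (-6685 + 194*(-188))/(-35 - 188) = 141515 - (-6685 - 36472)/(-223) = 141515 - (-1)*(-43157)/223 = 141515 - 1*43157/223 = 141515 - 43157/223 = 31514688/223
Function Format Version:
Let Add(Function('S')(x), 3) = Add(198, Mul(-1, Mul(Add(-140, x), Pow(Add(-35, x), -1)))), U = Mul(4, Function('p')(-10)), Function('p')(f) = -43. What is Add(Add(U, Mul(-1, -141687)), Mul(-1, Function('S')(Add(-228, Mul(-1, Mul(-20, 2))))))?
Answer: Rational(31514688, 223) ≈ 1.4132e+5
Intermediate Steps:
U = -172 (U = Mul(4, -43) = -172)
Function('S')(x) = Add(195, Mul(-1, Pow(Add(-35, x), -1), Add(-140, x))) (Function('S')(x) = Add(-3, Add(198, Mul(-1, Mul(Add(-140, x), Pow(Add(-35, x), -1))))) = Add(-3, Add(198, Mul(-1, Mul(Pow(Add(-35, x), -1), Add(-140, x))))) = Add(-3, Add(198, Mul(-1, Pow(Add(-35, x), -1), Add(-140, x)))) = Add(195, Mul(-1, Pow(Add(-35, x), -1), Add(-140, x))))
Add(Add(U, Mul(-1, -141687)), Mul(-1, Function('S')(Add(-228, Mul(-1, Mul(-20, 2)))))) = Add(Add(-172, Mul(-1, -141687)), Mul(-1, Mul(Pow(Add(-35, Add(-228, Mul(-1, Mul(-20, 2)))), -1), Add(-6685, Mul(194, Add(-228, Mul(-1, Mul(-20, 2)))))))) = Add(Add(-172, 141687), Mul(-1, Mul(Pow(Add(-35, Add(-228, Mul(-1, -40))), -1), Add(-6685, Mul(194, Add(-228, Mul(-1, -40))))))) = Add(141515, Mul(-1, Mul(Pow(Add(-35, Add(-228, 40)), -1), Add(-6685, Mul(194, Add(-228, 40)))))) = Add(141515, Mul(-1, Mul(Pow(Add(-35, -188), -1), Add(-6685, Mul(194, -188))))) = Add(141515, Mul(-1, Mul(Pow(-223, -1), Add(-6685, -36472)))) = Add(141515, Mul(-1, Mul(Rational(-1, 223), -43157))) = Add(141515, Mul(-1, Rational(43157, 223))) = Add(141515, Rational(-43157, 223)) = Rational(31514688, 223)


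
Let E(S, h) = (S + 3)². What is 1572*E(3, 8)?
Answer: 56592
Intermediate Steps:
E(S, h) = (3 + S)²
1572*E(3, 8) = 1572*(3 + 3)² = 1572*6² = 1572*36 = 56592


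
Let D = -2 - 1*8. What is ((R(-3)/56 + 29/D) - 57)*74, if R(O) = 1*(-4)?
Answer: -155326/35 ≈ -4437.9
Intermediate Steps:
D = -10 (D = -2 - 8 = -10)
R(O) = -4
((R(-3)/56 + 29/D) - 57)*74 = ((-4/56 + 29/(-10)) - 57)*74 = ((-4*1/56 + 29*(-⅒)) - 57)*74 = ((-1/14 - 29/10) - 57)*74 = (-104/35 - 57)*74 = -2099/35*74 = -155326/35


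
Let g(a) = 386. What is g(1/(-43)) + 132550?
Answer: 132936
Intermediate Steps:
g(1/(-43)) + 132550 = 386 + 132550 = 132936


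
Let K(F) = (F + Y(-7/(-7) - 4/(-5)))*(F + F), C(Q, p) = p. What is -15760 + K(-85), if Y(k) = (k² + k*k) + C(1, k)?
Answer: -13588/5 ≈ -2717.6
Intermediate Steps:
Y(k) = k + 2*k² (Y(k) = (k² + k*k) + k = (k² + k²) + k = 2*k² + k = k + 2*k²)
K(F) = 2*F*(207/25 + F) (K(F) = (F + (-7/(-7) - 4/(-5))*(1 + 2*(-7/(-7) - 4/(-5))))*(F + F) = (F + (-7*(-⅐) - 4*(-⅕))*(1 + 2*(-7*(-⅐) - 4*(-⅕))))*(2*F) = (F + (1 + ⅘)*(1 + 2*(1 + ⅘)))*(2*F) = (F + 9*(1 + 2*(9/5))/5)*(2*F) = (F + 9*(1 + 18/5)/5)*(2*F) = (F + (9/5)*(23/5))*(2*F) = (F + 207/25)*(2*F) = (207/25 + F)*(2*F) = 2*F*(207/25 + F))
-15760 + K(-85) = -15760 + (2/25)*(-85)*(207 + 25*(-85)) = -15760 + (2/25)*(-85)*(207 - 2125) = -15760 + (2/25)*(-85)*(-1918) = -15760 + 65212/5 = -13588/5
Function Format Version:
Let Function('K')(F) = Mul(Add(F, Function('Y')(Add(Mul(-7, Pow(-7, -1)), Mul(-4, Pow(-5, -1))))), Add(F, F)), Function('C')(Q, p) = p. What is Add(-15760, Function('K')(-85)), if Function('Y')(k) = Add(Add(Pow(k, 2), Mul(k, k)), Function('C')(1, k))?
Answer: Rational(-13588, 5) ≈ -2717.6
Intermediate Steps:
Function('Y')(k) = Add(k, Mul(2, Pow(k, 2))) (Function('Y')(k) = Add(Add(Pow(k, 2), Mul(k, k)), k) = Add(Add(Pow(k, 2), Pow(k, 2)), k) = Add(Mul(2, Pow(k, 2)), k) = Add(k, Mul(2, Pow(k, 2))))
Function('K')(F) = Mul(2, F, Add(Rational(207, 25), F)) (Function('K')(F) = Mul(Add(F, Mul(Add(Mul(-7, Pow(-7, -1)), Mul(-4, Pow(-5, -1))), Add(1, Mul(2, Add(Mul(-7, Pow(-7, -1)), Mul(-4, Pow(-5, -1))))))), Add(F, F)) = Mul(Add(F, Mul(Add(Mul(-7, Rational(-1, 7)), Mul(-4, Rational(-1, 5))), Add(1, Mul(2, Add(Mul(-7, Rational(-1, 7)), Mul(-4, Rational(-1, 5))))))), Mul(2, F)) = Mul(Add(F, Mul(Add(1, Rational(4, 5)), Add(1, Mul(2, Add(1, Rational(4, 5)))))), Mul(2, F)) = Mul(Add(F, Mul(Rational(9, 5), Add(1, Mul(2, Rational(9, 5))))), Mul(2, F)) = Mul(Add(F, Mul(Rational(9, 5), Add(1, Rational(18, 5)))), Mul(2, F)) = Mul(Add(F, Mul(Rational(9, 5), Rational(23, 5))), Mul(2, F)) = Mul(Add(F, Rational(207, 25)), Mul(2, F)) = Mul(Add(Rational(207, 25), F), Mul(2, F)) = Mul(2, F, Add(Rational(207, 25), F)))
Add(-15760, Function('K')(-85)) = Add(-15760, Mul(Rational(2, 25), -85, Add(207, Mul(25, -85)))) = Add(-15760, Mul(Rational(2, 25), -85, Add(207, -2125))) = Add(-15760, Mul(Rational(2, 25), -85, -1918)) = Add(-15760, Rational(65212, 5)) = Rational(-13588, 5)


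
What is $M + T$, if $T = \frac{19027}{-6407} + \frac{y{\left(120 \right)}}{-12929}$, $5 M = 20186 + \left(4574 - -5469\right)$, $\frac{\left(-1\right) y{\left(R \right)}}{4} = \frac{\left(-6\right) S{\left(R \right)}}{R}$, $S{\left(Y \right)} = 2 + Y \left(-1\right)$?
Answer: $\frac{2502823313198}{414180515} \approx 6042.8$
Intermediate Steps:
$S{\left(Y \right)} = 2 - Y$
$y{\left(R \right)} = - \frac{4 \left(-12 + 6 R\right)}{R}$ ($y{\left(R \right)} = - 4 \frac{\left(-6\right) \left(2 - R\right)}{R} = - 4 \frac{-12 + 6 R}{R} = - \frac{4 \left(-12 + 6 R\right)}{R}$)
$M = \frac{30229}{5}$ ($M = \frac{20186 + \left(4574 - -5469\right)}{5} = \frac{20186 + \left(4574 + 5469\right)}{5} = \frac{20186 + 10043}{5} = \frac{1}{5} \cdot 30229 = \frac{30229}{5} \approx 6045.8$)
$T = - \frac{1229244389}{414180515}$ ($T = \frac{19027}{-6407} + \frac{-24 + \frac{48}{120}}{-12929} = 19027 \left(- \frac{1}{6407}\right) + \left(-24 + 48 \cdot \frac{1}{120}\right) \left(- \frac{1}{12929}\right) = - \frac{19027}{6407} + \left(-24 + \frac{2}{5}\right) \left(- \frac{1}{12929}\right) = - \frac{19027}{6407} - - \frac{118}{64645} = - \frac{19027}{6407} + \frac{118}{64645} = - \frac{1229244389}{414180515} \approx -2.9679$)
$M + T = \frac{30229}{5} - \frac{1229244389}{414180515} = \frac{2502823313198}{414180515}$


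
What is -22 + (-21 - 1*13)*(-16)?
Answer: 522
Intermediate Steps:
-22 + (-21 - 1*13)*(-16) = -22 + (-21 - 13)*(-16) = -22 - 34*(-16) = -22 + 544 = 522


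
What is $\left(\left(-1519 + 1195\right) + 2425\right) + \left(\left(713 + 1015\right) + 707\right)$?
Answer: $4536$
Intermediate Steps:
$\left(\left(-1519 + 1195\right) + 2425\right) + \left(\left(713 + 1015\right) + 707\right) = \left(-324 + 2425\right) + \left(1728 + 707\right) = 2101 + 2435 = 4536$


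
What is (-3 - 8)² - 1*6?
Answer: 115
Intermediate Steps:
(-3 - 8)² - 1*6 = (-11)² - 6 = 121 - 6 = 115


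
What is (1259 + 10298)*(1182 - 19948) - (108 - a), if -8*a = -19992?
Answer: -216876271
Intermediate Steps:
a = 2499 (a = -1/8*(-19992) = 2499)
(1259 + 10298)*(1182 - 19948) - (108 - a) = (1259 + 10298)*(1182 - 19948) - (108 - 1*2499) = 11557*(-18766) - (108 - 2499) = -216878662 - 1*(-2391) = -216878662 + 2391 = -216876271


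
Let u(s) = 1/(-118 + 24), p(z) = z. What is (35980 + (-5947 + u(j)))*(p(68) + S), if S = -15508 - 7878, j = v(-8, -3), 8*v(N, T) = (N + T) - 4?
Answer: -32914534559/47 ≈ -7.0031e+8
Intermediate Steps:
v(N, T) = -½ + N/8 + T/8 (v(N, T) = ((N + T) - 4)/8 = (-4 + N + T)/8 = -½ + N/8 + T/8)
j = -15/8 (j = -½ + (⅛)*(-8) + (⅛)*(-3) = -½ - 1 - 3/8 = -15/8 ≈ -1.8750)
u(s) = -1/94 (u(s) = 1/(-94) = -1/94)
S = -23386
(35980 + (-5947 + u(j)))*(p(68) + S) = (35980 + (-5947 - 1/94))*(68 - 23386) = (35980 - 559019/94)*(-23318) = (2823101/94)*(-23318) = -32914534559/47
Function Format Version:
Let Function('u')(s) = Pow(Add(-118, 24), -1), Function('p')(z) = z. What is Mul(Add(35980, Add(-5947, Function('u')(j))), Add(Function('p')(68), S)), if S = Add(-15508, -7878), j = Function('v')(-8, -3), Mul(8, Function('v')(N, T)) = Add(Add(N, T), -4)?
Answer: Rational(-32914534559, 47) ≈ -7.0031e+8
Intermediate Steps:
Function('v')(N, T) = Add(Rational(-1, 2), Mul(Rational(1, 8), N), Mul(Rational(1, 8), T)) (Function('v')(N, T) = Mul(Rational(1, 8), Add(Add(N, T), -4)) = Mul(Rational(1, 8), Add(-4, N, T)) = Add(Rational(-1, 2), Mul(Rational(1, 8), N), Mul(Rational(1, 8), T)))
j = Rational(-15, 8) (j = Add(Rational(-1, 2), Mul(Rational(1, 8), -8), Mul(Rational(1, 8), -3)) = Add(Rational(-1, 2), -1, Rational(-3, 8)) = Rational(-15, 8) ≈ -1.8750)
Function('u')(s) = Rational(-1, 94) (Function('u')(s) = Pow(-94, -1) = Rational(-1, 94))
S = -23386
Mul(Add(35980, Add(-5947, Function('u')(j))), Add(Function('p')(68), S)) = Mul(Add(35980, Add(-5947, Rational(-1, 94))), Add(68, -23386)) = Mul(Add(35980, Rational(-559019, 94)), -23318) = Mul(Rational(2823101, 94), -23318) = Rational(-32914534559, 47)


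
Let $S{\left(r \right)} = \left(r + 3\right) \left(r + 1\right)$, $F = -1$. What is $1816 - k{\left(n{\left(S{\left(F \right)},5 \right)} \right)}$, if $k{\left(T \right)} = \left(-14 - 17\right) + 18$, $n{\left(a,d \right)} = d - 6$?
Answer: $1829$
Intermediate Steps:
$S{\left(r \right)} = \left(1 + r\right) \left(3 + r\right)$ ($S{\left(r \right)} = \left(3 + r\right) \left(1 + r\right) = \left(1 + r\right) \left(3 + r\right)$)
$n{\left(a,d \right)} = -6 + d$ ($n{\left(a,d \right)} = d - 6 = -6 + d$)
$k{\left(T \right)} = -13$ ($k{\left(T \right)} = -31 + 18 = -13$)
$1816 - k{\left(n{\left(S{\left(F \right)},5 \right)} \right)} = 1816 - -13 = 1816 + 13 = 1829$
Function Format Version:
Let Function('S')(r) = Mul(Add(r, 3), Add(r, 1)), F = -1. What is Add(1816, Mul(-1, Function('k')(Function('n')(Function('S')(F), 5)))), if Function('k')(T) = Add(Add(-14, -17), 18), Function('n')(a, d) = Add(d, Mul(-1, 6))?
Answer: 1829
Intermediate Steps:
Function('S')(r) = Mul(Add(1, r), Add(3, r)) (Function('S')(r) = Mul(Add(3, r), Add(1, r)) = Mul(Add(1, r), Add(3, r)))
Function('n')(a, d) = Add(-6, d) (Function('n')(a, d) = Add(d, -6) = Add(-6, d))
Function('k')(T) = -13 (Function('k')(T) = Add(-31, 18) = -13)
Add(1816, Mul(-1, Function('k')(Function('n')(Function('S')(F), 5)))) = Add(1816, Mul(-1, -13)) = Add(1816, 13) = 1829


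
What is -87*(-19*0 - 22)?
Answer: 1914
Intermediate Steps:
-87*(-19*0 - 22) = -87*(0 - 22) = -87*(-22) = 1914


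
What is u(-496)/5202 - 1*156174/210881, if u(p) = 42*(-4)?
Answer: -141307526/182833827 ≈ -0.77287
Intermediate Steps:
u(p) = -168
u(-496)/5202 - 1*156174/210881 = -168/5202 - 1*156174/210881 = -168*1/5202 - 156174*1/210881 = -28/867 - 156174/210881 = -141307526/182833827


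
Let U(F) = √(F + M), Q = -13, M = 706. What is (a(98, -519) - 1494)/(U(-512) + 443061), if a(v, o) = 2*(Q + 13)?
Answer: -661933134/196303049527 + 1494*√194/196303049527 ≈ -0.0033719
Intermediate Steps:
a(v, o) = 0 (a(v, o) = 2*(-13 + 13) = 2*0 = 0)
U(F) = √(706 + F) (U(F) = √(F + 706) = √(706 + F))
(a(98, -519) - 1494)/(U(-512) + 443061) = (0 - 1494)/(√(706 - 512) + 443061) = -1494/(√194 + 443061) = -1494/(443061 + √194)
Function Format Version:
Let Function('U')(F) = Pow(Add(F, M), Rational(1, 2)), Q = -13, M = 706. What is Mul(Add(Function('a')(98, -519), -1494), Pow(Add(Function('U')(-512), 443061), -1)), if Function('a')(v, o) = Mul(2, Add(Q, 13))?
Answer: Add(Rational(-661933134, 196303049527), Mul(Rational(1494, 196303049527), Pow(194, Rational(1, 2)))) ≈ -0.0033719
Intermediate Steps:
Function('a')(v, o) = 0 (Function('a')(v, o) = Mul(2, Add(-13, 13)) = Mul(2, 0) = 0)
Function('U')(F) = Pow(Add(706, F), Rational(1, 2)) (Function('U')(F) = Pow(Add(F, 706), Rational(1, 2)) = Pow(Add(706, F), Rational(1, 2)))
Mul(Add(Function('a')(98, -519), -1494), Pow(Add(Function('U')(-512), 443061), -1)) = Mul(Add(0, -1494), Pow(Add(Pow(Add(706, -512), Rational(1, 2)), 443061), -1)) = Mul(-1494, Pow(Add(Pow(194, Rational(1, 2)), 443061), -1)) = Mul(-1494, Pow(Add(443061, Pow(194, Rational(1, 2))), -1))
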